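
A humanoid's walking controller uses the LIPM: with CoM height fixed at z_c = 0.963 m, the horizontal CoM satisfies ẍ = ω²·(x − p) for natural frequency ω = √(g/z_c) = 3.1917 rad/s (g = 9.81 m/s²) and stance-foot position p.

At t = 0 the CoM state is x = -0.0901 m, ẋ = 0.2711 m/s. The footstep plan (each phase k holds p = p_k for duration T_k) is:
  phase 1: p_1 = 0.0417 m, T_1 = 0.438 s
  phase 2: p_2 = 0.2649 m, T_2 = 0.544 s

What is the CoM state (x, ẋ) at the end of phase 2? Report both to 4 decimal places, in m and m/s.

x = -0.9312, ẋ = -3.6619

phase 1: p=0.0417, T=0.438, ωT=1.397965, cosh=2.147027, sinh=1.899928; start (x,ẋ)=(-0.090100, 0.271100) → end (x,ẋ)=(-0.079900, -0.217176)
phase 2: p=0.2649, T=0.544, ωT=1.736285, cosh=2.926195, sinh=2.750021; start (x,ẋ)=(-0.079900, -0.217176) → end (x,ẋ)=(-0.931175, -3.661893)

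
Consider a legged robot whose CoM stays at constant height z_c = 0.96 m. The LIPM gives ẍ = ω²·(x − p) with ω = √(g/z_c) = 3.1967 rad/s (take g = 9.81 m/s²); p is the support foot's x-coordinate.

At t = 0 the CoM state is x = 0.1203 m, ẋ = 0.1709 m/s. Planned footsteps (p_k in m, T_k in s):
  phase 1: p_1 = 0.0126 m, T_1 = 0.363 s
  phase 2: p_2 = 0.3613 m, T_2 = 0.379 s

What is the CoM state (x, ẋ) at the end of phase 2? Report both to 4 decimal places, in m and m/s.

phase 1: p=0.0126, T=0.363, ωT=1.160402, cosh=1.752288, sinh=1.438928; start (x,ẋ)=(0.120300, 0.170900) → end (x,ẋ)=(0.278249, 0.794867)
phase 2: p=0.3613, T=0.379, ωT=1.211549, cosh=1.828210, sinh=1.530474; start (x,ẋ)=(0.278249, 0.794867) → end (x,ẋ)=(0.590020, 1.046857)

x = 0.5900, ẋ = 1.0469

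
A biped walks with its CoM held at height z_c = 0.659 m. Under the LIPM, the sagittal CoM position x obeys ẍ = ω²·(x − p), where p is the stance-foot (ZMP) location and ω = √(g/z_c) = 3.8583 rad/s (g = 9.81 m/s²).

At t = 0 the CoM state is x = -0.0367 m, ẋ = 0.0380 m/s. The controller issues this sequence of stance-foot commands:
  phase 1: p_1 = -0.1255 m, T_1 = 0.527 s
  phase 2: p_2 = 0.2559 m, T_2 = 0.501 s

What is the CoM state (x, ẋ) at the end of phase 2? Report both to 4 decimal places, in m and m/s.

phase 1: p=-0.1255, T=0.527, ωT=2.033324, cosh=3.885169, sinh=3.754269; start (x,ẋ)=(-0.036700, 0.038000) → end (x,ẋ)=(0.256478, 1.433913)
phase 2: p=0.2559, T=0.501, ωT=1.933008, cosh=3.527490, sinh=3.382777; start (x,ẋ)=(0.256478, 1.433913) → end (x,ẋ)=(1.515129, 5.065663)

x = 1.5151, ẋ = 5.0657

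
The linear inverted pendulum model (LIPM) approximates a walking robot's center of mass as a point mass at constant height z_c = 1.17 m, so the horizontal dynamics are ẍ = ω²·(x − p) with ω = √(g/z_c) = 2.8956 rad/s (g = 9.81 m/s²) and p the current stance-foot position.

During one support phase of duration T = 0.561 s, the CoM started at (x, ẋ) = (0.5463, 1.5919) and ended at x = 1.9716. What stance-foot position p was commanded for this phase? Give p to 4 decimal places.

ωT = 2.8956·0.561 = 1.624432; cosh(ωT) = 2.636278, sinh(ωT) = 2.439255
x(T) = p + (x₀−p)·cosh(ωT) + (ẋ₀/ω)·sinh(ωT) ⇒ p·(1 − cosh) = x(T) − x₀·cosh − (ẋ₀/ω)·sinh
numerator   = 1.9716 − (0.5463)·2.636278 − (1.5919/2.8956)·2.439255 = -0.809616
denominator = 1 − 2.636278 = -1.636278
p = -0.809616 / -1.636278 = 0.4948

p = 0.4948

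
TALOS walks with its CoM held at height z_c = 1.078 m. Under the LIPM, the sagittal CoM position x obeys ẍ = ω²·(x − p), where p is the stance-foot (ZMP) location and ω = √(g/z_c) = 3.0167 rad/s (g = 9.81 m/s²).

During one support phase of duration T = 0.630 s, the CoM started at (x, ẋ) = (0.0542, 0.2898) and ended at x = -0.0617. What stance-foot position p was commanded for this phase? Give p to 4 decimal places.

p = 0.2319

ωT = 3.0167·0.630 = 1.900521; cosh(ωT) = 3.419435, sinh(ωT) = 3.269944
x(T) = p + (x₀−p)·cosh(ωT) + (ẋ₀/ω)·sinh(ωT) ⇒ p·(1 − cosh) = x(T) − x₀·cosh − (ẋ₀/ω)·sinh
numerator   = -0.0617 − (0.0542)·3.419435 − (0.2898/3.0167)·3.269944 = -0.561161
denominator = 1 − 3.419435 = -2.419435
p = -0.561161 / -2.419435 = 0.2319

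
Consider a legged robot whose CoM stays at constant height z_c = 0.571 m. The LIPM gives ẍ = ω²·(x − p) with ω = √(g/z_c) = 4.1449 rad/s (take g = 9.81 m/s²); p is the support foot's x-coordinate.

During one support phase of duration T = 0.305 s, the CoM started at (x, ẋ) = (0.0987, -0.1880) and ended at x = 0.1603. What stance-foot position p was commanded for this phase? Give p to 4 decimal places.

ωT = 4.1449·0.305 = 1.264194; cosh(ωT) = 1.911353, sinh(ωT) = 1.628887
x(T) = p + (x₀−p)·cosh(ωT) + (ẋ₀/ω)·sinh(ωT) ⇒ p·(1 − cosh) = x(T) − x₀·cosh − (ẋ₀/ω)·sinh
numerator   = 0.1603 − (0.0987)·1.911353 − (-0.1880/4.1449)·1.628887 = 0.045531
denominator = 1 − 1.911353 = -0.911353
p = 0.045531 / -0.911353 = -0.0500

p = -0.0500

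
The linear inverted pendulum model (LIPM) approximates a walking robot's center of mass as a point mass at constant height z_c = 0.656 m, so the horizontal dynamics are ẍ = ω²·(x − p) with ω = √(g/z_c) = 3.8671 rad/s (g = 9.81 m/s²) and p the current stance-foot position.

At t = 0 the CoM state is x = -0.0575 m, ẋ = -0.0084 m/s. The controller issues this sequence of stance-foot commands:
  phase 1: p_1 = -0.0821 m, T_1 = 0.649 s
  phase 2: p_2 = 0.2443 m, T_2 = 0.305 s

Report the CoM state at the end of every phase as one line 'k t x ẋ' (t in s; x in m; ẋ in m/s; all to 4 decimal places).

phase 1: p=-0.0821, T=0.649, ωT=2.509748, cosh=6.191559, sinh=6.110270; start (x,ẋ)=(-0.057500, -0.008400) → end (x,ẋ)=(0.056940, 0.529265)
phase 2: p=0.2443, T=0.305, ωT=1.179466, cosh=1.780039, sinh=1.472596; start (x,ẋ)=(0.056940, 0.529265) → end (x,ẋ)=(0.112336, -0.124843)

1 0.6490 0.0569 0.5293
2 0.9540 0.1123 -0.1248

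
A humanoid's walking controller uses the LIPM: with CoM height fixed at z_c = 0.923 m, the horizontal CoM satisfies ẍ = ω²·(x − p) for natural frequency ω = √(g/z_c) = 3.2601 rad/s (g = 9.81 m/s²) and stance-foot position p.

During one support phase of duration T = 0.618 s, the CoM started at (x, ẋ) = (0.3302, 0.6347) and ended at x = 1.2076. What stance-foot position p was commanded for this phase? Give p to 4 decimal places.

p = 0.2732

ωT = 3.2601·0.618 = 2.014742; cosh(ωT) = 3.816073, sinh(ωT) = 3.682718
x(T) = p + (x₀−p)·cosh(ωT) + (ẋ₀/ω)·sinh(ωT) ⇒ p·(1 − cosh) = x(T) − x₀·cosh − (ẋ₀/ω)·sinh
numerator   = 1.2076 − (0.3302)·3.816073 − (0.6347/3.2601)·3.682718 = -0.769446
denominator = 1 − 3.816073 = -2.816073
p = -0.769446 / -2.816073 = 0.2732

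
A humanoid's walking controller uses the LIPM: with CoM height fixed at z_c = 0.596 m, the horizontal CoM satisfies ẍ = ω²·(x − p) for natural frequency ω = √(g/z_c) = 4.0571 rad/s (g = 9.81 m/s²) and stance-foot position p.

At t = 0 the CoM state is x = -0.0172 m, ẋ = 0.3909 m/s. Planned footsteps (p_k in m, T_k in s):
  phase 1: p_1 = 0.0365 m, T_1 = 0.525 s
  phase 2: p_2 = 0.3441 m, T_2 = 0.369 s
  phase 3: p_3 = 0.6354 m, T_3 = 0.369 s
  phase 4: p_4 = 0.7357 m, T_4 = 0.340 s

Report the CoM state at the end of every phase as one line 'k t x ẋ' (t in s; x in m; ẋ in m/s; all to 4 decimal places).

1 0.5250 0.2070 0.7642
2 0.8940 0.4223 0.6126
3 1.2630 0.4558 -0.3980
4 1.6030 -0.0379 -2.9531

phase 1: p=0.0365, T=0.525, ωT=2.129978, cosh=4.266759, sinh=4.147919; start (x,ẋ)=(-0.017200, 0.390900) → end (x,ẋ)=(0.207025, 0.764184)
phase 2: p=0.3441, T=0.369, ωT=1.497070, cosh=2.346181, sinh=2.122396; start (x,ẋ)=(0.207025, 0.764184) → end (x,ẋ)=(0.422267, 0.612597)
phase 3: p=0.6354, T=0.369, ωT=1.497070, cosh=2.346181, sinh=2.122396; start (x,ẋ)=(0.422267, 0.612597) → end (x,ẋ)=(0.455820, -0.397977)
phase 4: p=0.7357, T=0.340, ωT=1.379414, cosh=2.112150, sinh=1.860423; start (x,ẋ)=(0.455820, -0.397977) → end (x,ẋ)=(-0.037945, -2.953102)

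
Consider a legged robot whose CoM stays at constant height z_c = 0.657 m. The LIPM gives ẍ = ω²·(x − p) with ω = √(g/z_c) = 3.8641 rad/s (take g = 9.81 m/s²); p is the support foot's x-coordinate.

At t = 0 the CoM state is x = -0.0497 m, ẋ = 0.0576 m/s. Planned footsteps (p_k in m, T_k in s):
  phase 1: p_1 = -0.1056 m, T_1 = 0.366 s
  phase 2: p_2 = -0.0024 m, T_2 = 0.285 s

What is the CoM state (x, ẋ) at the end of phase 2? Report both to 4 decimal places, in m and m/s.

phase 1: p=-0.1056, T=0.366, ωT=1.414261, cosh=2.178275, sinh=1.935169; start (x,ẋ)=(-0.049700, 0.057600) → end (x,ẋ)=(0.045012, 0.543471)
phase 2: p=-0.0024, T=0.285, ωT=1.101268, cosh=1.670214, sinh=1.337765; start (x,ẋ)=(0.045012, 0.543471) → end (x,ẋ)=(0.264940, 1.152799)

x = 0.2649, ẋ = 1.1528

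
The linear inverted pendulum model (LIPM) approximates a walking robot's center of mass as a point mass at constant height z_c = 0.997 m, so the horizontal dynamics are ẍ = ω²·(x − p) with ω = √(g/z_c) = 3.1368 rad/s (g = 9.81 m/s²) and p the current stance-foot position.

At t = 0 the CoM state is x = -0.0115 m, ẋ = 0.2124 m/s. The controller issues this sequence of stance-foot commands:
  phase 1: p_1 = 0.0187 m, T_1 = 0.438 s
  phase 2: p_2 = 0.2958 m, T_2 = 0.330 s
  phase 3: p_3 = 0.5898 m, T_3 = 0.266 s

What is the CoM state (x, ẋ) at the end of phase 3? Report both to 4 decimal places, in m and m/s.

x = -0.2539, ẋ = -2.1000

phase 1: p=0.0187, T=0.438, ωT=1.373918, cosh=2.101957, sinh=1.848844; start (x,ẋ)=(-0.011500, 0.212400) → end (x,ẋ)=(0.080410, 0.271312)
phase 2: p=0.2958, T=0.330, ωT=1.035144, cosh=1.585343, sinh=1.230168; start (x,ẋ)=(0.080410, 0.271312) → end (x,ẋ)=(0.060735, -0.401021)
phase 3: p=0.5898, T=0.266, ωT=0.834389, cosh=1.368773, sinh=0.934633; start (x,ẋ)=(0.060735, -0.401021) → end (x,ẋ)=(-0.253857, -2.099996)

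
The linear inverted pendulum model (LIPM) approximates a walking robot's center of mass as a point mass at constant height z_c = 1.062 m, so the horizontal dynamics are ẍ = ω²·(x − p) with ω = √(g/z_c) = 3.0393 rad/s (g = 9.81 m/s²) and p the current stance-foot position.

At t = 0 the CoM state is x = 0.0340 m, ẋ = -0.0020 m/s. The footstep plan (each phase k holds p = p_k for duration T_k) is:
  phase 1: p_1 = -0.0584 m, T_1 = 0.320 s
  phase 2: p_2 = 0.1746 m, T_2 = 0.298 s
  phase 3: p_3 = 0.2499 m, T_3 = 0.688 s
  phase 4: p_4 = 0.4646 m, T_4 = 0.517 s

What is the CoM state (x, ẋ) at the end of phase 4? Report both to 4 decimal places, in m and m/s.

phase 1: p=-0.0584, T=0.320, ωT=0.972576, cosh=1.511428, sinh=1.133320; start (x,ẋ)=(0.034000, -0.002000) → end (x,ẋ)=(0.080510, 0.315249)
phase 2: p=0.1746, T=0.298, ωT=0.905711, cosh=1.438973, sinh=1.034718; start (x,ẋ)=(0.080510, 0.315249) → end (x,ẋ)=(0.146533, 0.157739)
phase 3: p=0.2499, T=0.688, ωT=2.091038, cosh=4.108437, sinh=3.984878; start (x,ẋ)=(0.146533, 0.157739) → end (x,ẋ)=(0.032036, -0.603845)
phase 4: p=0.4646, T=0.517, ωT=1.571318, cosh=2.510380, sinh=2.302608; start (x,ẋ)=(0.032036, -0.603845) → end (x,ẋ)=(-1.078778, -4.543097)

x = -1.0788, ẋ = -4.5431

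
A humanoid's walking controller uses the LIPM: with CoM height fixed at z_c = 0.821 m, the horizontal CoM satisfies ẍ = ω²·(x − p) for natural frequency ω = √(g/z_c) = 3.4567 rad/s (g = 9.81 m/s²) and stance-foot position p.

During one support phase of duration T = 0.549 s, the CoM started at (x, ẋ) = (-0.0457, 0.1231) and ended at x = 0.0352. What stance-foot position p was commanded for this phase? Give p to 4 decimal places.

p = -0.0311

ωT = 3.4567·0.549 = 1.897728; cosh(ωT) = 3.410316, sinh(ωT) = 3.260407
x(T) = p + (x₀−p)·cosh(ωT) + (ẋ₀/ω)·sinh(ωT) ⇒ p·(1 − cosh) = x(T) − x₀·cosh − (ẋ₀/ω)·sinh
numerator   = 0.0352 − (-0.0457)·3.410316 − (0.1231/3.4567)·3.260407 = 0.074942
denominator = 1 − 3.410316 = -2.410316
p = 0.074942 / -2.410316 = -0.0311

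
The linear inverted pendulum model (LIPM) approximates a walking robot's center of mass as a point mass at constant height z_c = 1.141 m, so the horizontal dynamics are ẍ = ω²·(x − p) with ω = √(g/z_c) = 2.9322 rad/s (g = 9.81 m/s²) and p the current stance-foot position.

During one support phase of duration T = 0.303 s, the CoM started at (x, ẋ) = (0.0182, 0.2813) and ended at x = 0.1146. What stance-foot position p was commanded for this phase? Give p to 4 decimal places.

ωT = 2.9322·0.303 = 0.888457; cosh(ωT) = 1.421332, sinh(ωT) = 1.010042
x(T) = p + (x₀−p)·cosh(ωT) + (ẋ₀/ω)·sinh(ωT) ⇒ p·(1 − cosh) = x(T) − x₀·cosh − (ẋ₀/ω)·sinh
numerator   = 0.1146 − (0.0182)·1.421332 − (0.2813/2.9322)·1.010042 = -0.008166
denominator = 1 − 1.421332 = -0.421332
p = -0.008166 / -0.421332 = 0.0194

p = 0.0194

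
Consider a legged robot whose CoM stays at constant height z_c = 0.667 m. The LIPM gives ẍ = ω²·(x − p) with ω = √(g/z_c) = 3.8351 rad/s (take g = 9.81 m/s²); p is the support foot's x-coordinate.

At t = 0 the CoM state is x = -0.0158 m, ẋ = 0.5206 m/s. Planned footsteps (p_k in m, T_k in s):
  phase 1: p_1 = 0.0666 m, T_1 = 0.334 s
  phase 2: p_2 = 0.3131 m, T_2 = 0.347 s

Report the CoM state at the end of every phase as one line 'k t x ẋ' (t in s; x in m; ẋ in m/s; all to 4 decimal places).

phase 1: p=0.0666, T=0.334, ωT=1.280923, cosh=1.938872, sinh=1.661091; start (x,ẋ)=(-0.015800, 0.520600) → end (x,ẋ)=(0.132324, 0.484451)
phase 2: p=0.3131, T=0.347, ωT=1.330780, cosh=2.024132, sinh=1.759861; start (x,ẋ)=(0.132324, 0.484451) → end (x,ẋ)=(0.169491, -0.239510)

1 0.3340 0.1323 0.4845
2 0.6810 0.1695 -0.2395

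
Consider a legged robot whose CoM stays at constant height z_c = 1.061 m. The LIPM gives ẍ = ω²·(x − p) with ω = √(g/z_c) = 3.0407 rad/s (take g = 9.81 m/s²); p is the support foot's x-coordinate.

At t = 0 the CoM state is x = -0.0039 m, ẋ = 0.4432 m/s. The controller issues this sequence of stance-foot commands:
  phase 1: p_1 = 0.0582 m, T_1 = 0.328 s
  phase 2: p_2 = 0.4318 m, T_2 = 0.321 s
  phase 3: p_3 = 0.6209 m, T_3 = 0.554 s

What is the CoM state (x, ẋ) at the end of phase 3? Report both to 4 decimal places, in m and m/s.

phase 1: p=0.0582, T=0.328, ωT=0.997350, cosh=1.539971, sinh=1.171116; start (x,ẋ)=(-0.003900, 0.443200) → end (x,ẋ)=(0.133265, 0.461376)
phase 2: p=0.4318, T=0.321, ωT=0.976065, cosh=1.515391, sinh=1.138600; start (x,ẋ)=(0.133265, 0.461376) → end (x,ẋ)=(0.152166, -0.334405)
phase 3: p=0.6209, T=0.554, ωT=1.684548, cosh=2.787771, sinh=2.602242; start (x,ẋ)=(0.152166, -0.334405) → end (x,ẋ)=(-0.972007, -4.641165)

x = -0.9720, ẋ = -4.6412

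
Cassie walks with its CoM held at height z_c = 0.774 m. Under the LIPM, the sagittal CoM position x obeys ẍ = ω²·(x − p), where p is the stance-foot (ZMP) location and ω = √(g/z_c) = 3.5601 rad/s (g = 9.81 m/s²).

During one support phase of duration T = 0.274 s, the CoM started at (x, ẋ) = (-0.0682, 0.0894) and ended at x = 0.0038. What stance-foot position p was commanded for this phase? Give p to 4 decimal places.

ωT = 3.5601·0.274 = 0.975467; cosh(ωT) = 1.514711, sinh(ωT) = 1.137695
x(T) = p + (x₀−p)·cosh(ωT) + (ẋ₀/ω)·sinh(ωT) ⇒ p·(1 − cosh) = x(T) − x₀·cosh − (ẋ₀/ω)·sinh
numerator   = 0.0038 − (-0.0682)·1.514711 − (0.0894/3.5601)·1.137695 = 0.078534
denominator = 1 − 1.514711 = -0.514711
p = 0.078534 / -0.514711 = -0.1526

p = -0.1526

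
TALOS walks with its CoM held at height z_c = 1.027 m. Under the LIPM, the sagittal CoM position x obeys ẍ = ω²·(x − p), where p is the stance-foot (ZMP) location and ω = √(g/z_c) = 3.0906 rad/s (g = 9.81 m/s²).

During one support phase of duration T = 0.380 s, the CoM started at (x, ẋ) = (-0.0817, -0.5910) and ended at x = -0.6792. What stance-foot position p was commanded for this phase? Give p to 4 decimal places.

ωT = 3.0906·0.380 = 1.174428; cosh(ωT) = 1.772643, sinh(ωT) = 1.463648
x(T) = p + (x₀−p)·cosh(ωT) + (ẋ₀/ω)·sinh(ωT) ⇒ p·(1 − cosh) = x(T) − x₀·cosh − (ẋ₀/ω)·sinh
numerator   = -0.6792 − (-0.0817)·1.772643 − (-0.5910/3.0906)·1.463648 = -0.254489
denominator = 1 − 1.772643 = -0.772643
p = -0.254489 / -0.772643 = 0.3294

p = 0.3294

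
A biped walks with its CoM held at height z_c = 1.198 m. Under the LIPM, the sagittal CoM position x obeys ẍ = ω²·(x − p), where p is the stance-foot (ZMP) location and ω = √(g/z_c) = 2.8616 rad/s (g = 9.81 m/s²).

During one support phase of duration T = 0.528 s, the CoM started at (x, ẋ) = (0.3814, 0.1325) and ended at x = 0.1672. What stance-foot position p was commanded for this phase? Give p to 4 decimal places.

p = 0.6096

ωT = 2.8616·0.528 = 1.510925; cosh(ωT) = 2.375812, sinh(ωT) = 2.155107
x(T) = p + (x₀−p)·cosh(ωT) + (ẋ₀/ω)·sinh(ωT) ⇒ p·(1 − cosh) = x(T) − x₀·cosh − (ẋ₀/ω)·sinh
numerator   = 0.1672 − (0.3814)·2.375812 − (0.1325/2.8616)·2.155107 = -0.838722
denominator = 1 − 2.375812 = -1.375812
p = -0.838722 / -1.375812 = 0.6096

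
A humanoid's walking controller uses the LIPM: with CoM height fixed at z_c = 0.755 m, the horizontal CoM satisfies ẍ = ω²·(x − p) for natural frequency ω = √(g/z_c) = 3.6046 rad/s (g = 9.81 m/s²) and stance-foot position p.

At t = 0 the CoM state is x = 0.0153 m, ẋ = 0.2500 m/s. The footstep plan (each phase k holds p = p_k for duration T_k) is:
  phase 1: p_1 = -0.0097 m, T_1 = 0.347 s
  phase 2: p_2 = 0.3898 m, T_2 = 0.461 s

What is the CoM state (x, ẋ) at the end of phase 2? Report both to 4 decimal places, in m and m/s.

x = 0.1665, ẋ = -0.5227

phase 1: p=-0.0097, T=0.347, ωT=1.250796, cosh=1.889700, sinh=1.603423; start (x,ẋ)=(0.015300, 0.250000) → end (x,ẋ)=(0.148749, 0.616917)
phase 2: p=0.3898, T=0.461, ωT=1.661721, cosh=2.729090, sinh=2.539278; start (x,ẋ)=(0.148749, 0.616917) → end (x,ẋ)=(0.166541, -0.522734)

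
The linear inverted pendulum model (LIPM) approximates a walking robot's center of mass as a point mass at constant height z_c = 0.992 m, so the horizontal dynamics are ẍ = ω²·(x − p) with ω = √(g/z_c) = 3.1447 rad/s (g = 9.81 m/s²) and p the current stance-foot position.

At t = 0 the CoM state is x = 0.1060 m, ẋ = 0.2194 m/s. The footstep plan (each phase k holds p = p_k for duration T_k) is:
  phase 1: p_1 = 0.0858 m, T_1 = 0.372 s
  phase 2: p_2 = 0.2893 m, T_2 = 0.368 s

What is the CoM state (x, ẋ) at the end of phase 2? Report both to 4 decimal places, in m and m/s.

phase 1: p=0.0858, T=0.372, ωT=1.169828, cosh=1.765930, sinh=1.455510; start (x,ẋ)=(0.106000, 0.219400) → end (x,ẋ)=(0.223020, 0.479903)
phase 2: p=0.2893, T=0.368, ωT=1.157250, cosh=1.747761, sinh=1.433411; start (x,ẋ)=(0.223020, 0.479903) → end (x,ẋ)=(0.392207, 0.539989)

x = 0.3922, ẋ = 0.5400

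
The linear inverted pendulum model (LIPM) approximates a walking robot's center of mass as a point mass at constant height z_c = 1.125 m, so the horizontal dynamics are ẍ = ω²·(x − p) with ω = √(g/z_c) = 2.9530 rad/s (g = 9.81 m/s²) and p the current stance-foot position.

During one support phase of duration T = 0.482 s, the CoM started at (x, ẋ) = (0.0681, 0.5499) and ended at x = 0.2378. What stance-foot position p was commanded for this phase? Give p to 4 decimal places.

p = 0.2306

ωT = 2.9530·0.482 = 1.423346; cosh(ωT) = 2.195947, sinh(ωT) = 1.955040
x(T) = p + (x₀−p)·cosh(ωT) + (ẋ₀/ω)·sinh(ωT) ⇒ p·(1 − cosh) = x(T) − x₀·cosh − (ẋ₀/ω)·sinh
numerator   = 0.2378 − (0.0681)·2.195947 − (0.5499/2.9530)·1.955040 = -0.275806
denominator = 1 − 2.195947 = -1.195947
p = -0.275806 / -1.195947 = 0.2306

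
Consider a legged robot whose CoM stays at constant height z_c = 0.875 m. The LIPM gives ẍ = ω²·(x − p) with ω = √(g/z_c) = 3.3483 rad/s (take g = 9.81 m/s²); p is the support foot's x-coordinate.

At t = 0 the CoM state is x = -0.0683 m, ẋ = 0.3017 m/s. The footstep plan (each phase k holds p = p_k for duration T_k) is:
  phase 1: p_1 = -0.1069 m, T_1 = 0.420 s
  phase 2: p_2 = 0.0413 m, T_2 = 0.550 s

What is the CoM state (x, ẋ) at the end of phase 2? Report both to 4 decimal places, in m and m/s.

phase 1: p=-0.1069, T=0.420, ωT=1.406286, cosh=2.162911, sinh=1.917860; start (x,ẋ)=(-0.068300, 0.301700) → end (x,ẋ)=(0.149398, 0.900423)
phase 2: p=0.0413, T=0.550, ωT=1.841565, cosh=3.232485, sinh=3.073915; start (x,ẋ)=(0.149398, 0.900423) → end (x,ẋ)=(1.217361, 4.023190)

x = 1.2174, ẋ = 4.0232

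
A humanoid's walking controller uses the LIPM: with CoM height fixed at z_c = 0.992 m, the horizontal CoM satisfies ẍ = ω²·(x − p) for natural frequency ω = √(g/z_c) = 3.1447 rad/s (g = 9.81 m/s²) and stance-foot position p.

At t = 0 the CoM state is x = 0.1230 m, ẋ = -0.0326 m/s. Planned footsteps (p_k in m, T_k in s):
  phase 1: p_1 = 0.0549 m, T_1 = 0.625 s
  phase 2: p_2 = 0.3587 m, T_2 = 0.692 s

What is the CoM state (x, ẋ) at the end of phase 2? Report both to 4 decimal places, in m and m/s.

phase 1: p=0.0549, T=0.625, ωT=1.965437, cosh=3.639065, sinh=3.498970; start (x,ẋ)=(0.123000, -0.032600) → end (x,ẋ)=(0.266448, 0.630685)
phase 2: p=0.3587, T=0.692, ωT=2.176132, cosh=4.462819, sinh=4.349339; start (x,ẋ)=(0.266448, 0.630685) → end (x,ẋ)=(0.819276, 1.552865)

x = 0.8193, ẋ = 1.5529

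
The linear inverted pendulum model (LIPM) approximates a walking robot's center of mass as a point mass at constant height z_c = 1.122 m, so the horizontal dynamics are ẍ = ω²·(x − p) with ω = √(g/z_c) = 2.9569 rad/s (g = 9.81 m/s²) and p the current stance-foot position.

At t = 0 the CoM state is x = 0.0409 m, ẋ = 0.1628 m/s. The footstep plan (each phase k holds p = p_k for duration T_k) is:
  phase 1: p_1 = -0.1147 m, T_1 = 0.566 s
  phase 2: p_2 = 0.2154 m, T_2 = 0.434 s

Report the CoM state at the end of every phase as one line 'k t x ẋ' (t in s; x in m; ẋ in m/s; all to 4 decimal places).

phase 1: p=-0.1147, T=0.566, ωT=1.673605, cosh=2.759462, sinh=2.571893; start (x,ẋ)=(0.040900, 0.162800) → end (x,ẋ)=(0.456275, 1.632552)
phase 2: p=0.2154, T=0.434, ωT=1.283295, cosh=1.942816, sinh=1.665693; start (x,ẋ)=(0.456275, 1.632552) → end (x,ẋ)=(1.603031, 4.358125)

1 0.5660 0.4563 1.6326
2 1.0000 1.6030 4.3581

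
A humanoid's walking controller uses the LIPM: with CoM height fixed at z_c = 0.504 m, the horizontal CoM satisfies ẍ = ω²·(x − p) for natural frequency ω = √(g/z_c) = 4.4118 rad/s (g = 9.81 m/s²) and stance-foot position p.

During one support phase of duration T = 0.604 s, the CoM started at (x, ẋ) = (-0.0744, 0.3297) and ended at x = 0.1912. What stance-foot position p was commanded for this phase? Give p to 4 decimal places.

ωT = 4.4118·0.604 = 2.664727; cosh(ωT) = 7.216824, sinh(ωT) = 7.147206
x(T) = p + (x₀−p)·cosh(ωT) + (ẋ₀/ω)·sinh(ωT) ⇒ p·(1 − cosh) = x(T) − x₀·cosh − (ẋ₀/ω)·sinh
numerator   = 0.1912 − (-0.0744)·7.216824 − (0.3297/4.4118)·7.147206 = 0.194011
denominator = 1 − 7.216824 = -6.216824
p = 0.194011 / -6.216824 = -0.0312

p = -0.0312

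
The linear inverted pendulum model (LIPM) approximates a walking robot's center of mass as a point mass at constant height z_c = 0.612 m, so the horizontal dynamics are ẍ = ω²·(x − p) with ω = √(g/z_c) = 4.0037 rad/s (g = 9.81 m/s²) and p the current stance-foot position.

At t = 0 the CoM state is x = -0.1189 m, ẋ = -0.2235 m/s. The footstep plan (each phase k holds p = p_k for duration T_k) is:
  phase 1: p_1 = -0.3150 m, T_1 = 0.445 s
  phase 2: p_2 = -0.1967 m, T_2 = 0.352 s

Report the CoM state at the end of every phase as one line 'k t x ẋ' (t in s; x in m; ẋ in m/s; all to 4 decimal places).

1 0.4450 0.1228 1.5830
2 0.7970 1.2571 5.8948

phase 1: p=-0.3150, T=0.445, ωT=1.781647, cosh=3.053994, sinh=2.885634; start (x,ẋ)=(-0.118900, -0.223500) → end (x,ẋ)=(0.122803, 1.583017)
phase 2: p=-0.1967, T=0.352, ωT=1.409302, cosh=2.168706, sinh=1.924393; start (x,ẋ)=(0.122803, 1.583017) → end (x,ẋ)=(1.257090, 5.894767)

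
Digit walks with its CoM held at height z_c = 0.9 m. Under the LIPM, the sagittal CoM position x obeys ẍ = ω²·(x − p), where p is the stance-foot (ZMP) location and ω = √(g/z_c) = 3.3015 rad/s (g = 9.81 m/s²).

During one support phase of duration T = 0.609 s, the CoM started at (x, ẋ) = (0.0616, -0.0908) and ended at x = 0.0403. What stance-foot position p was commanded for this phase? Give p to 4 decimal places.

p = 0.0332

ωT = 3.3015·0.609 = 2.010613; cosh(ωT) = 3.800902, sinh(ωT) = 3.666995
x(T) = p + (x₀−p)·cosh(ωT) + (ẋ₀/ω)·sinh(ωT) ⇒ p·(1 − cosh) = x(T) − x₀·cosh − (ẋ₀/ω)·sinh
numerator   = 0.0403 − (0.0616)·3.800902 − (-0.0908/3.3015)·3.666995 = -0.092983
denominator = 1 − 3.800902 = -2.800902
p = -0.092983 / -2.800902 = 0.0332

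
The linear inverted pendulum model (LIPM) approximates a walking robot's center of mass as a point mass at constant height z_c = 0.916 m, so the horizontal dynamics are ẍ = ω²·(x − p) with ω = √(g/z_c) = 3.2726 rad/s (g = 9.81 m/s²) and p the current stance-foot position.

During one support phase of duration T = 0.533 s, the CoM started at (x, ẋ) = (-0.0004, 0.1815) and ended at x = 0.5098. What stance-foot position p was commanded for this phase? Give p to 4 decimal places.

ωT = 3.2726·0.533 = 1.744296; cosh(ωT) = 2.948319, sinh(ωT) = 2.773551
x(T) = p + (x₀−p)·cosh(ωT) + (ẋ₀/ω)·sinh(ωT) ⇒ p·(1 − cosh) = x(T) − x₀·cosh − (ẋ₀/ω)·sinh
numerator   = 0.5098 − (-0.0004)·2.948319 − (0.1815/3.2726)·2.773551 = 0.357157
denominator = 1 − 2.948319 = -1.948319
p = 0.357157 / -1.948319 = -0.1833

p = -0.1833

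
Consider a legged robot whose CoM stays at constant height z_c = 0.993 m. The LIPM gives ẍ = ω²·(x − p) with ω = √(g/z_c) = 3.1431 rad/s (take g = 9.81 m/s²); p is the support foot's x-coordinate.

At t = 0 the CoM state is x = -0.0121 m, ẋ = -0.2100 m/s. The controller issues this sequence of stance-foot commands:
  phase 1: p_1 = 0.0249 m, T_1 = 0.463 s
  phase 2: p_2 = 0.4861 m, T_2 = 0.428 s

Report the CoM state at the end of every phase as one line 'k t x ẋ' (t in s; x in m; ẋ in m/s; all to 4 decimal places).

phase 1: p=0.0249, T=0.463, ωT=1.455255, cosh=2.259459, sinh=2.026118; start (x,ẋ)=(-0.012100, -0.210000) → end (x,ẋ)=(-0.194071, -0.710113)
phase 2: p=0.4861, T=0.428, ωT=1.345247, cosh=2.049805, sinh=1.789329; start (x,ẋ)=(-0.194071, -0.710113) → end (x,ẋ)=(-1.312377, -5.280903)

1 0.4630 -0.1941 -0.7101
2 0.8910 -1.3124 -5.2809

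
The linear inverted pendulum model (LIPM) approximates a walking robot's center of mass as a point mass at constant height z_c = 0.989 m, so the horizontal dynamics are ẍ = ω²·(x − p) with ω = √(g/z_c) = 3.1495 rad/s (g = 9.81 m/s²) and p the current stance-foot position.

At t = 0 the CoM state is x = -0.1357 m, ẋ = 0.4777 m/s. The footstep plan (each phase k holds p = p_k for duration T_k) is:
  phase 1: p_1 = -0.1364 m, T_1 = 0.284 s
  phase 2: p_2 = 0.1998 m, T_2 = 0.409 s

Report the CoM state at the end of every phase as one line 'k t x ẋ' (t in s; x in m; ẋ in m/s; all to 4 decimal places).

phase 1: p=-0.1364, T=0.284, ωT=0.894458, cosh=1.427419, sinh=1.018590; start (x,ẋ)=(-0.135700, 0.477700) → end (x,ẋ)=(0.019094, 0.684124)
phase 2: p=0.1998, T=0.409, ωT=1.288145, cosh=1.950919, sinh=1.675137; start (x,ẋ)=(0.019094, 0.684124) → end (x,ẋ)=(0.211124, 0.381292)

1 0.2840 0.0191 0.6841
2 0.6930 0.2111 0.3813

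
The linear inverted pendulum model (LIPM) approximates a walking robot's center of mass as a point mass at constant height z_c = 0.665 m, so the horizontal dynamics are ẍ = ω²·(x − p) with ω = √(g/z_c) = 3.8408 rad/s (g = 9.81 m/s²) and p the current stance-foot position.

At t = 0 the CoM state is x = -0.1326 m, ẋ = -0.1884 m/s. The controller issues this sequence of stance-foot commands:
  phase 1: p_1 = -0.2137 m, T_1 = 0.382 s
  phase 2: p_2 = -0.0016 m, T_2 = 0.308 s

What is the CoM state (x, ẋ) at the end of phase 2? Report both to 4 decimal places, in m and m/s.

phase 1: p=-0.2137, T=0.382, ωT=1.467186, cosh=2.283793, sinh=2.053219; start (x,ẋ)=(-0.132600, -0.188400) → end (x,ẋ)=(-0.129199, 0.209288)
phase 2: p=-0.0016, T=0.308, ωT=1.182966, cosh=1.785205, sinh=1.478837; start (x,ẋ)=(-0.129199, 0.209288) → end (x,ẋ)=(-0.148808, -0.351132)

x = -0.1488, ẋ = -0.3511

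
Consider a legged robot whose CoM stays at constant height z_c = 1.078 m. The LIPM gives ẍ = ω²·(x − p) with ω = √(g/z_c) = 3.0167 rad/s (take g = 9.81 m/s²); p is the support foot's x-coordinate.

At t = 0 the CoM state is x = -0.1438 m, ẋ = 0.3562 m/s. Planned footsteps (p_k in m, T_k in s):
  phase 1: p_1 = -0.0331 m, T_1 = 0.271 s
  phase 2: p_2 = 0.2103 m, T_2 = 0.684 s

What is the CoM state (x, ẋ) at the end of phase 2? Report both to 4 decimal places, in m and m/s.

phase 1: p=-0.0331, T=0.271, ωT=0.817526, cosh=1.353206, sinh=0.911683; start (x,ẋ)=(-0.143800, 0.356200) → end (x,ẋ)=(-0.075252, 0.177557)
phase 2: p=0.2103, T=0.684, ωT=2.063423, cosh=3.999945, sinh=3.872926; start (x,ẋ)=(-0.075252, 0.177557) → end (x,ẋ)=(-0.703940, -2.626018)

x = -0.7039, ẋ = -2.6260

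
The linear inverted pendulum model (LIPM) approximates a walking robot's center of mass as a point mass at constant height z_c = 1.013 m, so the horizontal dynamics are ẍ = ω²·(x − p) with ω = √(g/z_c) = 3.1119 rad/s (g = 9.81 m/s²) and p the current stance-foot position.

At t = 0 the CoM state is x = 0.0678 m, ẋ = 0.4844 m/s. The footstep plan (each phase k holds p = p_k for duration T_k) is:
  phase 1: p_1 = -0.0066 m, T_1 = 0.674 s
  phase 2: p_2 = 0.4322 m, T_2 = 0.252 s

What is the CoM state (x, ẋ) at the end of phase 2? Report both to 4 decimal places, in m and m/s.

phase 1: p=-0.0066, T=0.674, ωT=2.097421, cosh=4.133953, sinh=4.011180; start (x,ẋ)=(0.067800, 0.484400) → end (x,ẋ)=(0.925349, 2.931177)
phase 2: p=0.4322, T=0.252, ωT=0.784199, cosh=1.323568, sinh=0.867083; start (x,ẋ)=(0.925349, 2.931177) → end (x,ẋ)=(1.901643, 5.210263)

x = 1.9016, ẋ = 5.2103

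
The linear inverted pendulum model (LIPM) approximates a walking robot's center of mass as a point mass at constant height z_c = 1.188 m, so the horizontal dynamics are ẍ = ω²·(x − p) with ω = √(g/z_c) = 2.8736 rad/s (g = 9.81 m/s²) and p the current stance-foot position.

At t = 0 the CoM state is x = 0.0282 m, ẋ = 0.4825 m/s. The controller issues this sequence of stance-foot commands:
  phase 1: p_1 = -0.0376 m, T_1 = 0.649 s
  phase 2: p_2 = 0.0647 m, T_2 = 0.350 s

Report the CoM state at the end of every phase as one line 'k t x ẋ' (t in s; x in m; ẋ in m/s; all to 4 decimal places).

1 0.6490 0.7089 2.1905
2 0.9990 1.9657 5.5869

phase 1: p=-0.0376, T=0.649, ωT=1.864966, cosh=3.305310, sinh=3.150409; start (x,ẋ)=(0.028200, 0.482500) → end (x,ẋ)=(0.708868, 2.190501)
phase 2: p=0.0647, T=0.350, ωT=1.005760, cosh=1.549875, sinh=1.184109; start (x,ẋ)=(0.708868, 2.190501) → end (x,ẋ)=(1.965708, 5.586884)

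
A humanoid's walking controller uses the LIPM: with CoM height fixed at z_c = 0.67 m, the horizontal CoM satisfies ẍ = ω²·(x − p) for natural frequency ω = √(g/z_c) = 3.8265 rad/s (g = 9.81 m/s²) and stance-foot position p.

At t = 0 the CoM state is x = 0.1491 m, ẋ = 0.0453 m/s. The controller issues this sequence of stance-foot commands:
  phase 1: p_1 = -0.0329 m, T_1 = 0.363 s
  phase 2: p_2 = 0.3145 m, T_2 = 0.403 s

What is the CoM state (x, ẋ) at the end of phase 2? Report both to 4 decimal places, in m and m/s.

phase 1: p=-0.0329, T=0.363, ωT=1.389019, cosh=2.130118, sinh=1.880798; start (x,ẋ)=(0.149100, 0.045300) → end (x,ẋ)=(0.377047, 1.406325)
phase 2: p=0.3145, T=0.403, ωT=1.542080, cosh=2.444118, sinh=2.230182; start (x,ẋ)=(0.377047, 1.406325) → end (x,ẋ)=(1.287015, 3.970990)

x = 1.2870, ẋ = 3.9710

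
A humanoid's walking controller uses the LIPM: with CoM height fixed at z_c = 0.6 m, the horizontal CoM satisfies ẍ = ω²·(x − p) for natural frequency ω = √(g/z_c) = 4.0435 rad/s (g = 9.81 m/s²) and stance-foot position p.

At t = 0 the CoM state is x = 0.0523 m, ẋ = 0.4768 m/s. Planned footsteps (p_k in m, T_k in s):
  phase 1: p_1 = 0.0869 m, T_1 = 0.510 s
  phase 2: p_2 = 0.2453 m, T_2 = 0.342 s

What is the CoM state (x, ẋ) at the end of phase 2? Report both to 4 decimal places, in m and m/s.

phase 1: p=0.0869, T=0.510, ωT=2.062185, cosh=3.995154, sinh=3.867978; start (x,ẋ)=(0.052300, 0.476800) → end (x,ẋ)=(0.404771, 1.363740)
phase 2: p=0.2453, T=0.342, ωT=1.382877, cosh=2.118605, sinh=1.867749; start (x,ẋ)=(0.404771, 1.363740) → end (x,ẋ)=(1.213085, 4.093585)

x = 1.2131, ẋ = 4.0936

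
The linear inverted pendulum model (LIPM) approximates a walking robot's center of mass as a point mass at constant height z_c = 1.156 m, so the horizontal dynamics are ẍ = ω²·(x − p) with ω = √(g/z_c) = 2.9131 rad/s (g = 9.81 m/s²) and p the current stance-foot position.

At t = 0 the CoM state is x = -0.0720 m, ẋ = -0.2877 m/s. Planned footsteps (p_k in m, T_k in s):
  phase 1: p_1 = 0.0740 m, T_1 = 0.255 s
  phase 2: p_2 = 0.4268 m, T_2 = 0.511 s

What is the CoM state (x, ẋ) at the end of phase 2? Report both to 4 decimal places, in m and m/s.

x = -1.5369, ẋ = -5.4737

phase 1: p=0.0740, T=0.255, ωT=0.742841, cosh=1.288829, sinh=0.813068; start (x,ẋ)=(-0.072000, -0.287700) → end (x,ẋ)=(-0.194468, -0.716604)
phase 2: p=0.4268, T=0.511, ωT=1.488594, cosh=2.328276, sinh=2.102586; start (x,ẋ)=(-0.194468, -0.716604) → end (x,ẋ)=(-1.536907, -5.473748)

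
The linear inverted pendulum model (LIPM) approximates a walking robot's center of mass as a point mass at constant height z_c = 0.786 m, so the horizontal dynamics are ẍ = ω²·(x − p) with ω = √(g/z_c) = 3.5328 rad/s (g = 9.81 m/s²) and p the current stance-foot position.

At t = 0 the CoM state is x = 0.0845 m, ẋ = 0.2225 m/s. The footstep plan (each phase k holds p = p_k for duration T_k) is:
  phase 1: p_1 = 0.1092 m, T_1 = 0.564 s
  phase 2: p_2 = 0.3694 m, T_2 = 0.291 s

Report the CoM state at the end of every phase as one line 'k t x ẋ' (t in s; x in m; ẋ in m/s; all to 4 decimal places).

1 0.5640 0.2436 0.5170
2 0.8550 0.3494 0.2734

phase 1: p=0.1092, T=0.564, ωT=1.992499, cosh=3.735097, sinh=3.598743; start (x,ẋ)=(0.084500, 0.222500) → end (x,ẋ)=(0.243596, 0.517032)
phase 2: p=0.3694, T=0.291, ωT=1.028045, cosh=1.576650, sinh=1.218944; start (x,ẋ)=(0.243596, 0.517032) → end (x,ẋ)=(0.349446, 0.273432)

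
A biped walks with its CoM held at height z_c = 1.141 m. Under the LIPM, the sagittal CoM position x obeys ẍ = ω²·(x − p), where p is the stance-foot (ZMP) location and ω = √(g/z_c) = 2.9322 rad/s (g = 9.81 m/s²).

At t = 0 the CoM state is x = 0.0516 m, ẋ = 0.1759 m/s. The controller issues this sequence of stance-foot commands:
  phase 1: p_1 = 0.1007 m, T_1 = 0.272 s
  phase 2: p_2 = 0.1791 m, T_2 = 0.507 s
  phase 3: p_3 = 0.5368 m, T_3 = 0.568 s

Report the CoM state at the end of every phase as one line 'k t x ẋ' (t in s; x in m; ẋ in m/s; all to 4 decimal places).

1 0.2720 0.0882 0.1075
2 0.7790 0.0448 -0.3093
3 1.3470 -1.0796 -4.5253

phase 1: p=0.1007, T=0.272, ωT=0.797558, cosh=1.335271, sinh=0.884843; start (x,ẋ)=(0.051600, 0.175900) → end (x,ẋ)=(0.088219, 0.107482)
phase 2: p=0.1791, T=0.507, ωT=1.486625, cosh=2.324141, sinh=2.098006; start (x,ẋ)=(0.088219, 0.107482) → end (x,ẋ)=(0.044784, -0.309274)
phase 3: p=0.5368, T=0.568, ωT=1.665490, cosh=2.738680, sinh=2.549582; start (x,ẋ)=(0.044784, -0.309274) → end (x,ẋ)=(-1.079591, -4.525256)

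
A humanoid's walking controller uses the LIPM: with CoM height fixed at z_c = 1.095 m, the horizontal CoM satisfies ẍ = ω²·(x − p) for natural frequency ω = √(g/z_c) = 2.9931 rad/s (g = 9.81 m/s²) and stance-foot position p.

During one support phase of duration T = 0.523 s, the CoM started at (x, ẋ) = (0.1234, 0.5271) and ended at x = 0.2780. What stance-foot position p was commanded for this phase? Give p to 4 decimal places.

ωT = 2.9931·0.523 = 1.565391; cosh(ωT) = 2.496776, sinh(ωT) = 2.287770
x(T) = p + (x₀−p)·cosh(ωT) + (ẋ₀/ω)·sinh(ωT) ⇒ p·(1 − cosh) = x(T) − x₀·cosh − (ẋ₀/ω)·sinh
numerator   = 0.2780 − (0.1234)·2.496776 − (0.5271/2.9931)·2.287770 = -0.432990
denominator = 1 − 2.496776 = -1.496776
p = -0.432990 / -1.496776 = 0.2893

p = 0.2893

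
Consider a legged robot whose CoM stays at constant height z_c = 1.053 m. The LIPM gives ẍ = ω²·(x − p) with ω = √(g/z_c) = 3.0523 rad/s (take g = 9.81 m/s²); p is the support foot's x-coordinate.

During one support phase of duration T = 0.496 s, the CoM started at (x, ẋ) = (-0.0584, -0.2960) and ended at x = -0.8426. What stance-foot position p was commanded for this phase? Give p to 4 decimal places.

p = 0.3572

ωT = 3.0523·0.496 = 1.513941; cosh(ωT) = 2.382323, sinh(ωT) = 2.162282
x(T) = p + (x₀−p)·cosh(ωT) + (ẋ₀/ω)·sinh(ωT) ⇒ p·(1 − cosh) = x(T) − x₀·cosh − (ẋ₀/ω)·sinh
numerator   = -0.8426 − (-0.0584)·2.382323 − (-0.2960/3.0523)·2.162282 = -0.493783
denominator = 1 − 2.382323 = -1.382323
p = -0.493783 / -1.382323 = 0.3572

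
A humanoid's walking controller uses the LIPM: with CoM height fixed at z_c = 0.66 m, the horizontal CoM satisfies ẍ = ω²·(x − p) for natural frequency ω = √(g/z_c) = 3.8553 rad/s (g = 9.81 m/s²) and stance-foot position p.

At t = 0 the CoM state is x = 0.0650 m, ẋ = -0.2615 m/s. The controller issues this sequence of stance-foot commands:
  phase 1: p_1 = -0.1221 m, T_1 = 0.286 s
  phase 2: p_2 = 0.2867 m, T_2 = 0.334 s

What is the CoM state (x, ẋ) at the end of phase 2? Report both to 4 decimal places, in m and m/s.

phase 1: p=-0.1221, T=0.286, ωT=1.102616, cosh=1.672018, sinh=1.340017; start (x,ẋ)=(0.065000, -0.261500) → end (x,ẋ)=(0.099843, 0.529357)
phase 2: p=0.2867, T=0.334, ωT=1.287670, cosh=1.950123, sinh=1.674210; start (x,ẋ)=(0.099843, 0.529357) → end (x,ẋ)=(0.152185, -0.173773)

x = 0.1522, ẋ = -0.1738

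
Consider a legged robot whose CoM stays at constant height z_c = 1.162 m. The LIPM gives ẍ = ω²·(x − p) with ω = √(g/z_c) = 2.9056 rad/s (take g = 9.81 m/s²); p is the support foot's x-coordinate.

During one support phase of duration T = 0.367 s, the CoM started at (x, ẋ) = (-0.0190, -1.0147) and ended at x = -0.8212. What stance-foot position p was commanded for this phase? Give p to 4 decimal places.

p = 0.5496

ωT = 2.9056·0.367 = 1.066355; cosh(ωT) = 1.624517, sinh(ωT) = 1.280256
x(T) = p + (x₀−p)·cosh(ωT) + (ẋ₀/ω)·sinh(ωT) ⇒ p·(1 − cosh) = x(T) − x₀·cosh − (ẋ₀/ω)·sinh
numerator   = -0.8212 − (-0.0190)·1.624517 − (-1.0147/2.9056)·1.280256 = -0.343240
denominator = 1 − 1.624517 = -0.624517
p = -0.343240 / -0.624517 = 0.5496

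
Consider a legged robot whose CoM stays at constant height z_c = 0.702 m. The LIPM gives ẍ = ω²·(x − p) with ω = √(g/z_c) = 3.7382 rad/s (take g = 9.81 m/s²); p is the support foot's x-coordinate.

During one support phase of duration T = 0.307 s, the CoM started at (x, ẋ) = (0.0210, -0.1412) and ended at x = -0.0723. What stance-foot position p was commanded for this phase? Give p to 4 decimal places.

p = 0.0752

ωT = 3.7382·0.307 = 1.147627; cosh(ωT) = 1.734049, sinh(ωT) = 1.416660
x(T) = p + (x₀−p)·cosh(ωT) + (ẋ₀/ω)·sinh(ωT) ⇒ p·(1 − cosh) = x(T) − x₀·cosh − (ẋ₀/ω)·sinh
numerator   = -0.0723 − (0.0210)·1.734049 − (-0.1412/3.7382)·1.416660 = -0.055205
denominator = 1 − 1.734049 = -0.734049
p = -0.055205 / -0.734049 = 0.0752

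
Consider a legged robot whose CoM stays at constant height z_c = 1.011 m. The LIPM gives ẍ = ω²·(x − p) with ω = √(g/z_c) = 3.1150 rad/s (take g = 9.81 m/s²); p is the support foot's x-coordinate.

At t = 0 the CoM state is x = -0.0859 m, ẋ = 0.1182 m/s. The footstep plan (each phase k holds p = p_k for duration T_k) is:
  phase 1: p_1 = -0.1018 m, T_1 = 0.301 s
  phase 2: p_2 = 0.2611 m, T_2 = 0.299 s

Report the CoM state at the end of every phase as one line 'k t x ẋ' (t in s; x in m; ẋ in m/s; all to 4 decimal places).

phase 1: p=-0.1018, T=0.301, ωT=0.937615, cosh=1.472722, sinh=1.081161; start (x,ẋ)=(-0.085900, 0.118200) → end (x,ẋ)=(-0.037359, 0.227624)
phase 2: p=0.2611, T=0.299, ωT=0.931385, cosh=1.466015, sinh=1.072007; start (x,ẋ)=(-0.037359, 0.227624) → end (x,ẋ)=(-0.098109, -0.662943)

1 0.3010 -0.0374 0.2276
2 0.6000 -0.0981 -0.6629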